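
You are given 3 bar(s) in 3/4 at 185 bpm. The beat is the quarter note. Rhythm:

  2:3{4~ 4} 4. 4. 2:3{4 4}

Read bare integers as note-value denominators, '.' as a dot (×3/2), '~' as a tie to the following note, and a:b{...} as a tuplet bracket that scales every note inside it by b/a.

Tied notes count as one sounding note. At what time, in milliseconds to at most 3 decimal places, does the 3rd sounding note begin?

note 3 onset = 9/2b = 1459.459ms

1. 0.0ms @ 0 + 972.973ms (3)
2. 972.973ms @ 3 + 486.486ms (3/2)
3. 1459.459ms @ 9/2 + 486.486ms (3/2)
4. 1945.946ms @ 6 + 486.486ms (3/2)
5. 2432.432ms @ 15/2 + 486.486ms (3/2)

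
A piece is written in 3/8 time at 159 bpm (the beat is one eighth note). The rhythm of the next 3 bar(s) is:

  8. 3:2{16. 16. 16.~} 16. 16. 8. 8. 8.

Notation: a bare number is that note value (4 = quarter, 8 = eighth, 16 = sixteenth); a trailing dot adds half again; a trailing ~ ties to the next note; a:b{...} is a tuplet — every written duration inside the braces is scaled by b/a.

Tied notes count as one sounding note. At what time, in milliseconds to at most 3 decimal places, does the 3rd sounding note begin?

1. 0.0ms @ 0 + 566.038ms (3/2)
2. 566.038ms @ 3/2 + 188.679ms (1/2)
3. 754.717ms @ 2 + 188.679ms (1/2)
4. 943.396ms @ 5/2 + 471.698ms (5/4)
5. 1415.094ms @ 15/4 + 283.019ms (3/4)
6. 1698.113ms @ 9/2 + 566.038ms (3/2)
7. 2264.151ms @ 6 + 566.038ms (3/2)
8. 2830.189ms @ 15/2 + 566.038ms (3/2)

note 3 onset = 2b = 754.717ms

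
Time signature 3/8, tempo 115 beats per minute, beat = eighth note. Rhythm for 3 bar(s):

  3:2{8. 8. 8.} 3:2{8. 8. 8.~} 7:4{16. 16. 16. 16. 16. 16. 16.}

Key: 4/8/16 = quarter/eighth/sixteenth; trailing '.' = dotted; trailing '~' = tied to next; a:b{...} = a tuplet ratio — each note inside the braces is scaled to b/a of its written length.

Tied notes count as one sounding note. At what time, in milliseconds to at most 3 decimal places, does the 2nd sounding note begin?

note 2 onset = 1b = 521.739ms

1. 0.0ms @ 0 + 521.739ms (1)
2. 521.739ms @ 1 + 521.739ms (1)
3. 1043.478ms @ 2 + 521.739ms (1)
4. 1565.217ms @ 3 + 521.739ms (1)
5. 2086.957ms @ 4 + 521.739ms (1)
6. 2608.696ms @ 5 + 745.342ms (10/7)
7. 3354.037ms @ 45/7 + 223.602ms (3/7)
8. 3577.64ms @ 48/7 + 223.602ms (3/7)
9. 3801.242ms @ 51/7 + 223.602ms (3/7)
10. 4024.845ms @ 54/7 + 223.602ms (3/7)
11. 4248.447ms @ 57/7 + 223.602ms (3/7)
12. 4472.05ms @ 60/7 + 223.602ms (3/7)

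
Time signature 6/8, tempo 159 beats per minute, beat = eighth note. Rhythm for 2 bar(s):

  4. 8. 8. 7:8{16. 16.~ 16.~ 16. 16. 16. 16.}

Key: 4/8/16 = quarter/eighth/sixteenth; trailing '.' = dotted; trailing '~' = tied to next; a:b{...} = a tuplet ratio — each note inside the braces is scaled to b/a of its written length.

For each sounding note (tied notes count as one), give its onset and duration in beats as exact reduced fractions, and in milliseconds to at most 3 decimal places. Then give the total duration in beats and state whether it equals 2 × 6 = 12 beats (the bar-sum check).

1) 0.0ms=0b +1132.075ms=3b
2) 1132.075ms=3b +566.038ms=3/2b
3) 1698.113ms=9/2b +566.038ms=3/2b
4) 2264.151ms=6b +323.45ms=6/7b
5) 2587.601ms=48/7b +970.35ms=18/7b
6) 3557.951ms=66/7b +323.45ms=6/7b
7) 3881.402ms=72/7b +323.45ms=6/7b
8) 4204.852ms=78/7b +323.45ms=6/7b
Σ=12b of 12 (159bpm 6/8) — PASS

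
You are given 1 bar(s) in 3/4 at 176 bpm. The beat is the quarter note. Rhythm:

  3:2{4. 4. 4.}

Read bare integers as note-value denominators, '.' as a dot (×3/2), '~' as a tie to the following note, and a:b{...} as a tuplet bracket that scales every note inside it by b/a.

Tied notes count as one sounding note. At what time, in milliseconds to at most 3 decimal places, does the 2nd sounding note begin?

1. 0.0ms @ 0 + 340.909ms (1)
2. 340.909ms @ 1 + 340.909ms (1)
3. 681.818ms @ 2 + 340.909ms (1)

note 2 onset = 1b = 340.909ms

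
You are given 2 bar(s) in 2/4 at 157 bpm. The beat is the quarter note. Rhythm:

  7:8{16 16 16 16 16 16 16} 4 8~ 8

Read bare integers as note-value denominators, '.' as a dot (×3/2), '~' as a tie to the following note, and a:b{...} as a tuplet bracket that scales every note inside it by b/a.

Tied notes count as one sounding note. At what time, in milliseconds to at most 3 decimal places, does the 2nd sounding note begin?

1. 0.0ms @ 0 + 109.19ms (2/7)
2. 109.19ms @ 2/7 + 109.19ms (2/7)
3. 218.38ms @ 4/7 + 109.19ms (2/7)
4. 327.571ms @ 6/7 + 109.19ms (2/7)
5. 436.761ms @ 8/7 + 109.19ms (2/7)
6. 545.951ms @ 10/7 + 109.19ms (2/7)
7. 655.141ms @ 12/7 + 109.19ms (2/7)
8. 764.331ms @ 2 + 382.166ms (1)
9. 1146.497ms @ 3 + 382.166ms (1)

note 2 onset = 2/7b = 109.19ms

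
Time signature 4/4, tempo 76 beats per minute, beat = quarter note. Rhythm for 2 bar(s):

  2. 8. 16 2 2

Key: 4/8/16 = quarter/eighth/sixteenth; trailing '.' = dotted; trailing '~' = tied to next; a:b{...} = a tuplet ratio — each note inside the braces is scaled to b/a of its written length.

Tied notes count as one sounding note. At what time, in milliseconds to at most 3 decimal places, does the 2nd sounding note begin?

note 2 onset = 3b = 2368.421ms

1. 0.0ms @ 0 + 2368.421ms (3)
2. 2368.421ms @ 3 + 592.105ms (3/4)
3. 2960.526ms @ 15/4 + 197.368ms (1/4)
4. 3157.895ms @ 4 + 1578.947ms (2)
5. 4736.842ms @ 6 + 1578.947ms (2)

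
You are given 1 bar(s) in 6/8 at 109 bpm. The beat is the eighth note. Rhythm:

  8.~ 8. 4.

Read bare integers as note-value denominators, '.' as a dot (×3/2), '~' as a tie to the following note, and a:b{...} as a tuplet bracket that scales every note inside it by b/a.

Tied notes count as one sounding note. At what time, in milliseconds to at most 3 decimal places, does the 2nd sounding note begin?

note 2 onset = 3b = 1651.376ms

1. 0.0ms @ 0 + 1651.376ms (3)
2. 1651.376ms @ 3 + 1651.376ms (3)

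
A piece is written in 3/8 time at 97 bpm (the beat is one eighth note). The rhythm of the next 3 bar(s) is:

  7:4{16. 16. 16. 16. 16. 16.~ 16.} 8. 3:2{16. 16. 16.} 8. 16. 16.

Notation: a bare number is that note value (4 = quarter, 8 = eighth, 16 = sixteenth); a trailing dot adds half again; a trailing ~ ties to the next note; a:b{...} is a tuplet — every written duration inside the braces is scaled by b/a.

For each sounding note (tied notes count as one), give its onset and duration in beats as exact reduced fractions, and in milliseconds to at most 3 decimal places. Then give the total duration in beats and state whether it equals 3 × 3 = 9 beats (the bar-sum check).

1) 0.0ms=0b +265.096ms=3/7b
2) 265.096ms=3/7b +265.096ms=3/7b
3) 530.191ms=6/7b +265.096ms=3/7b
4) 795.287ms=9/7b +265.096ms=3/7b
5) 1060.383ms=12/7b +265.096ms=3/7b
6) 1325.479ms=15/7b +530.191ms=6/7b
7) 1855.67ms=3b +927.835ms=3/2b
8) 2783.505ms=9/2b +309.278ms=1/2b
9) 3092.784ms=5b +309.278ms=1/2b
10) 3402.062ms=11/2b +309.278ms=1/2b
11) 3711.34ms=6b +927.835ms=3/2b
12) 4639.175ms=15/2b +463.918ms=3/4b
13) 5103.093ms=33/4b +463.918ms=3/4b
Σ=9b of 9 (97bpm 3/8) — PASS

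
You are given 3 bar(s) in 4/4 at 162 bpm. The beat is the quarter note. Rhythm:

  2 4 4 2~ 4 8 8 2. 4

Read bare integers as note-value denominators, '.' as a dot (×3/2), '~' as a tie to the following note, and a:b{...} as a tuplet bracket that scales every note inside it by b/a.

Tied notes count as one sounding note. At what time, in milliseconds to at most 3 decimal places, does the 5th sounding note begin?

1. 0.0ms @ 0 + 740.741ms (2)
2. 740.741ms @ 2 + 370.37ms (1)
3. 1111.111ms @ 3 + 370.37ms (1)
4. 1481.481ms @ 4 + 1111.111ms (3)
5. 2592.593ms @ 7 + 185.185ms (1/2)
6. 2777.778ms @ 15/2 + 185.185ms (1/2)
7. 2962.963ms @ 8 + 1111.111ms (3)
8. 4074.074ms @ 11 + 370.37ms (1)

note 5 onset = 7b = 2592.593ms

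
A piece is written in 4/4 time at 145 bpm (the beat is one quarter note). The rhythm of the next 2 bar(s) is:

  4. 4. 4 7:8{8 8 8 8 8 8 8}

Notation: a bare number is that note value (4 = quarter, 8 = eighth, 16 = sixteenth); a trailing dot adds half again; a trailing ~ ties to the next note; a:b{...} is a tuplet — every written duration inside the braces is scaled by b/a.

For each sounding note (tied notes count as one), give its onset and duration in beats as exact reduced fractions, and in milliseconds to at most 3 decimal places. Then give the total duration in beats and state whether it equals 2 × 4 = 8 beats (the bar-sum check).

1) 0.0ms=0b +620.69ms=3/2b
2) 620.69ms=3/2b +620.69ms=3/2b
3) 1241.379ms=3b +413.793ms=1b
4) 1655.172ms=4b +236.453ms=4/7b
5) 1891.626ms=32/7b +236.453ms=4/7b
6) 2128.079ms=36/7b +236.453ms=4/7b
7) 2364.532ms=40/7b +236.453ms=4/7b
8) 2600.985ms=44/7b +236.453ms=4/7b
9) 2837.438ms=48/7b +236.453ms=4/7b
10) 3073.892ms=52/7b +236.453ms=4/7b
Σ=8b of 8 (145bpm 4/4) — PASS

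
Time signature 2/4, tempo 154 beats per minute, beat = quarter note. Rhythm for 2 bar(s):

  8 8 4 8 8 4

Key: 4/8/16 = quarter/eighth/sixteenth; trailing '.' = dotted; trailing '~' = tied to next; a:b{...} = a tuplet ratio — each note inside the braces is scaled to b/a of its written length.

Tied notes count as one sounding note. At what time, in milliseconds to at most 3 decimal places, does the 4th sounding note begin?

note 4 onset = 2b = 779.221ms

1. 0.0ms @ 0 + 194.805ms (1/2)
2. 194.805ms @ 1/2 + 194.805ms (1/2)
3. 389.61ms @ 1 + 389.61ms (1)
4. 779.221ms @ 2 + 194.805ms (1/2)
5. 974.026ms @ 5/2 + 194.805ms (1/2)
6. 1168.831ms @ 3 + 389.61ms (1)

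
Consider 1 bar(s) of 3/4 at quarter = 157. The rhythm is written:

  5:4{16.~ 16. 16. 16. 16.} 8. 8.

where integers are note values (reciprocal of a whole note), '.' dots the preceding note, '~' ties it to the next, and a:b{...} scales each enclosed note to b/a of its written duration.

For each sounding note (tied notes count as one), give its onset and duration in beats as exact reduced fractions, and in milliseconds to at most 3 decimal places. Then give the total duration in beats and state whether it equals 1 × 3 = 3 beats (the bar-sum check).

1) 0.0ms=0b +229.299ms=3/5b
2) 229.299ms=3/5b +114.65ms=3/10b
3) 343.949ms=9/10b +114.65ms=3/10b
4) 458.599ms=6/5b +114.65ms=3/10b
5) 573.248ms=3/2b +286.624ms=3/4b
6) 859.873ms=9/4b +286.624ms=3/4b
Σ=3b of 3 (157bpm 3/4) — PASS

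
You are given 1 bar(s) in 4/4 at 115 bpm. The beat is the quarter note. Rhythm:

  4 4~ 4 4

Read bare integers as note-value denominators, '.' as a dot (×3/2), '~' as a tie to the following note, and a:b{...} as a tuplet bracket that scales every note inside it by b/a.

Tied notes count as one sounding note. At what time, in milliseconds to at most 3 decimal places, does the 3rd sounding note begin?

1. 0.0ms @ 0 + 521.739ms (1)
2. 521.739ms @ 1 + 1043.478ms (2)
3. 1565.217ms @ 3 + 521.739ms (1)

note 3 onset = 3b = 1565.217ms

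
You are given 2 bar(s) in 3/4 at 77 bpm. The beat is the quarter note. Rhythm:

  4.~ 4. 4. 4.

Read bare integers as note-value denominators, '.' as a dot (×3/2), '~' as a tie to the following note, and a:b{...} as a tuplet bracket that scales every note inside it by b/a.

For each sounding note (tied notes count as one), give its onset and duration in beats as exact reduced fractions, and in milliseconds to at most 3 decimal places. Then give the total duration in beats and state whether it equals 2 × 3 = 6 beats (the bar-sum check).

1) 0.0ms=0b +2337.662ms=3b
2) 2337.662ms=3b +1168.831ms=3/2b
3) 3506.494ms=9/2b +1168.831ms=3/2b
Σ=6b of 6 (77bpm 3/4) — PASS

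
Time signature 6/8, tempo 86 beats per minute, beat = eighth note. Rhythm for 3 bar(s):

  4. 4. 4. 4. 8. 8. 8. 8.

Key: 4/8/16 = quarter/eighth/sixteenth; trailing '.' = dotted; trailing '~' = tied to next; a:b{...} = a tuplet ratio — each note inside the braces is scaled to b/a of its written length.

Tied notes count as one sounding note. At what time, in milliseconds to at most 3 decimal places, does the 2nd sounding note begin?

note 2 onset = 3b = 2093.023ms

1. 0.0ms @ 0 + 2093.023ms (3)
2. 2093.023ms @ 3 + 2093.023ms (3)
3. 4186.047ms @ 6 + 2093.023ms (3)
4. 6279.07ms @ 9 + 2093.023ms (3)
5. 8372.093ms @ 12 + 1046.512ms (3/2)
6. 9418.605ms @ 27/2 + 1046.512ms (3/2)
7. 10465.116ms @ 15 + 1046.512ms (3/2)
8. 11511.628ms @ 33/2 + 1046.512ms (3/2)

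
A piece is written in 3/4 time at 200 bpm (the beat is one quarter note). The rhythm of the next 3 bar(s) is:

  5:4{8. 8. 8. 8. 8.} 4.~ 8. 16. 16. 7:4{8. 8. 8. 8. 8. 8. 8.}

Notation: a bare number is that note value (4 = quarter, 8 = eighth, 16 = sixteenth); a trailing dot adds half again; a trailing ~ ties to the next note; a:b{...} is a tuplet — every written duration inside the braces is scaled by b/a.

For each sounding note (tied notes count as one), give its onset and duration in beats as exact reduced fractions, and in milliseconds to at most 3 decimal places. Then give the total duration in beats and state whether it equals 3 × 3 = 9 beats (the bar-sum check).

1) 0.0ms=0b +180.0ms=3/5b
2) 180.0ms=3/5b +180.0ms=3/5b
3) 360.0ms=6/5b +180.0ms=3/5b
4) 540.0ms=9/5b +180.0ms=3/5b
5) 720.0ms=12/5b +180.0ms=3/5b
6) 900.0ms=3b +675.0ms=9/4b
7) 1575.0ms=21/4b +112.5ms=3/8b
8) 1687.5ms=45/8b +112.5ms=3/8b
9) 1800.0ms=6b +128.571ms=3/7b
10) 1928.571ms=45/7b +128.571ms=3/7b
11) 2057.143ms=48/7b +128.571ms=3/7b
12) 2185.714ms=51/7b +128.571ms=3/7b
13) 2314.286ms=54/7b +128.571ms=3/7b
14) 2442.857ms=57/7b +128.571ms=3/7b
15) 2571.429ms=60/7b +128.571ms=3/7b
Σ=9b of 9 (200bpm 3/4) — PASS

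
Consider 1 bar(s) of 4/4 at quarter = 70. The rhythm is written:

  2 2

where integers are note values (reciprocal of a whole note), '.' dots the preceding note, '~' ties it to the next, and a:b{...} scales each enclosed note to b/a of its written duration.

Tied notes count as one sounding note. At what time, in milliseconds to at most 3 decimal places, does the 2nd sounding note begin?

note 2 onset = 2b = 1714.286ms

1. 0.0ms @ 0 + 1714.286ms (2)
2. 1714.286ms @ 2 + 1714.286ms (2)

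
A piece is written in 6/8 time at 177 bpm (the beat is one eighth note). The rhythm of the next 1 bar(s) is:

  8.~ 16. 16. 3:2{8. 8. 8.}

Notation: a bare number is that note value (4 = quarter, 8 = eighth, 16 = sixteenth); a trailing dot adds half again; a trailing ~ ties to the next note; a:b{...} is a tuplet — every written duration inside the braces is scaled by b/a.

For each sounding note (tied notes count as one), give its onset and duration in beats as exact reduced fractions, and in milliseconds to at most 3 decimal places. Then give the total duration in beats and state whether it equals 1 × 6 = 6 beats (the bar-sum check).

1) 0.0ms=0b +762.712ms=9/4b
2) 762.712ms=9/4b +254.237ms=3/4b
3) 1016.949ms=3b +338.983ms=1b
4) 1355.932ms=4b +338.983ms=1b
5) 1694.915ms=5b +338.983ms=1b
Σ=6b of 6 (177bpm 6/8) — PASS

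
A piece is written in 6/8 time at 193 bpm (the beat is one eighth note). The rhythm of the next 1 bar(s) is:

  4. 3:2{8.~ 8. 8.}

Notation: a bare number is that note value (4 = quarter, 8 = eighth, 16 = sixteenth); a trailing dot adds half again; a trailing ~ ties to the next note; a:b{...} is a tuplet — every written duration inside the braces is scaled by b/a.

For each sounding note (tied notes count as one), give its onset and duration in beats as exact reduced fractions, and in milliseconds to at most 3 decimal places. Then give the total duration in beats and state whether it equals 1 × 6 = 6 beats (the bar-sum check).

1) 0.0ms=0b +932.642ms=3b
2) 932.642ms=3b +621.762ms=2b
3) 1554.404ms=5b +310.881ms=1b
Σ=6b of 6 (193bpm 6/8) — PASS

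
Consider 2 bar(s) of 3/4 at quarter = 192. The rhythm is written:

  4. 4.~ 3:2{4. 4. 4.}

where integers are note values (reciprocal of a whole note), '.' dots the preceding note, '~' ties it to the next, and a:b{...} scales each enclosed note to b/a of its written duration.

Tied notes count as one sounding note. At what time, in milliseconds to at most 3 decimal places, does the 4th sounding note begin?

1. 0.0ms @ 0 + 468.75ms (3/2)
2. 468.75ms @ 3/2 + 781.25ms (5/2)
3. 1250.0ms @ 4 + 312.5ms (1)
4. 1562.5ms @ 5 + 312.5ms (1)

note 4 onset = 5b = 1562.5ms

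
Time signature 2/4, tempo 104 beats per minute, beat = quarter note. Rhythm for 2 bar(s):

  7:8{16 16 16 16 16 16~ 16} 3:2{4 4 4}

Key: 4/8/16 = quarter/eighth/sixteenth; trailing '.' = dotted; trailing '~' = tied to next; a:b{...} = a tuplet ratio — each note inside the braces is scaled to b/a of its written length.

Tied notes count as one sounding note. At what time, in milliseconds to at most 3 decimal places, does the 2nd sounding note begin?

note 2 onset = 2/7b = 164.835ms

1. 0.0ms @ 0 + 164.835ms (2/7)
2. 164.835ms @ 2/7 + 164.835ms (2/7)
3. 329.67ms @ 4/7 + 164.835ms (2/7)
4. 494.505ms @ 6/7 + 164.835ms (2/7)
5. 659.341ms @ 8/7 + 164.835ms (2/7)
6. 824.176ms @ 10/7 + 329.67ms (4/7)
7. 1153.846ms @ 2 + 384.615ms (2/3)
8. 1538.462ms @ 8/3 + 384.615ms (2/3)
9. 1923.077ms @ 10/3 + 384.615ms (2/3)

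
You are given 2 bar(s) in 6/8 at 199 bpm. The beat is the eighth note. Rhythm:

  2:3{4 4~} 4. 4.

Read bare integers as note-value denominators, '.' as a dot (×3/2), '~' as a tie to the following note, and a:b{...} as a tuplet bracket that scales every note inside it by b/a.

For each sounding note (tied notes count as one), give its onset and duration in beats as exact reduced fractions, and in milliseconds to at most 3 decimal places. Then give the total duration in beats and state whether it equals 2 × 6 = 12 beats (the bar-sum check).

1) 0.0ms=0b +904.523ms=3b
2) 904.523ms=3b +1809.045ms=6b
3) 2713.568ms=9b +904.523ms=3b
Σ=12b of 12 (199bpm 6/8) — PASS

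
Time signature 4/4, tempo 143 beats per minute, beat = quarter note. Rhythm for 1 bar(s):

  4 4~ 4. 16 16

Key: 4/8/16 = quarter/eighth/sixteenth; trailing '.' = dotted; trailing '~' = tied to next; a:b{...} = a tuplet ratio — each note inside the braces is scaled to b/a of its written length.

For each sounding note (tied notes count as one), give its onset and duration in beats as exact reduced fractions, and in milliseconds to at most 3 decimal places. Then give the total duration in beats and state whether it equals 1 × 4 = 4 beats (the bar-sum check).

1) 0.0ms=0b +419.58ms=1b
2) 419.58ms=1b +1048.951ms=5/2b
3) 1468.531ms=7/2b +104.895ms=1/4b
4) 1573.427ms=15/4b +104.895ms=1/4b
Σ=4b of 4 (143bpm 4/4) — PASS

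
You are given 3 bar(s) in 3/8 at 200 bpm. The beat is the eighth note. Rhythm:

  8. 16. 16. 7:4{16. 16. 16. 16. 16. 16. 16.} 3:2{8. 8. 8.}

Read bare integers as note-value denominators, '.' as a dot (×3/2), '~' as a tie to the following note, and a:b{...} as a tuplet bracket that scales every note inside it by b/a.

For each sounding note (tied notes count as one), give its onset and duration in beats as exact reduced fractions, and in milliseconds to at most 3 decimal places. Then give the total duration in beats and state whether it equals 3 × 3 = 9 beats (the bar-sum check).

1) 0.0ms=0b +450.0ms=3/2b
2) 450.0ms=3/2b +225.0ms=3/4b
3) 675.0ms=9/4b +225.0ms=3/4b
4) 900.0ms=3b +128.571ms=3/7b
5) 1028.571ms=24/7b +128.571ms=3/7b
6) 1157.143ms=27/7b +128.571ms=3/7b
7) 1285.714ms=30/7b +128.571ms=3/7b
8) 1414.286ms=33/7b +128.571ms=3/7b
9) 1542.857ms=36/7b +128.571ms=3/7b
10) 1671.429ms=39/7b +128.571ms=3/7b
11) 1800.0ms=6b +300.0ms=1b
12) 2100.0ms=7b +300.0ms=1b
13) 2400.0ms=8b +300.0ms=1b
Σ=9b of 9 (200bpm 3/8) — PASS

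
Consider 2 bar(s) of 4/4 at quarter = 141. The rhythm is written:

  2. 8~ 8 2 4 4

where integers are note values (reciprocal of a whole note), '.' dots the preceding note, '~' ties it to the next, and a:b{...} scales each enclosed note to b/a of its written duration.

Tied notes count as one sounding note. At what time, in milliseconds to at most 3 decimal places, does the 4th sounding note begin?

1. 0.0ms @ 0 + 1276.596ms (3)
2. 1276.596ms @ 3 + 425.532ms (1)
3. 1702.128ms @ 4 + 851.064ms (2)
4. 2553.191ms @ 6 + 425.532ms (1)
5. 2978.723ms @ 7 + 425.532ms (1)

note 4 onset = 6b = 2553.191ms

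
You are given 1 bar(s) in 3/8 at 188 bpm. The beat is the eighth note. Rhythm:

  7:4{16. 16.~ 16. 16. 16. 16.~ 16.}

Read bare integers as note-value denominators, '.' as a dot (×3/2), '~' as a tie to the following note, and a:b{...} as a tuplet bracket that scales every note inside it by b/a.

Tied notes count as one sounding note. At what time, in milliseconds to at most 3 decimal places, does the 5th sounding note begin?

note 5 onset = 15/7b = 683.891ms

1. 0.0ms @ 0 + 136.778ms (3/7)
2. 136.778ms @ 3/7 + 273.556ms (6/7)
3. 410.334ms @ 9/7 + 136.778ms (3/7)
4. 547.112ms @ 12/7 + 136.778ms (3/7)
5. 683.891ms @ 15/7 + 273.556ms (6/7)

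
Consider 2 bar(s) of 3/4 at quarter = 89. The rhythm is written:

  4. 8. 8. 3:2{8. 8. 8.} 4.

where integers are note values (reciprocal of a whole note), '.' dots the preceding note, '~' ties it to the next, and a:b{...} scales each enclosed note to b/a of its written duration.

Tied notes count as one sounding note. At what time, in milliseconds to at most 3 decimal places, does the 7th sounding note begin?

1. 0.0ms @ 0 + 1011.236ms (3/2)
2. 1011.236ms @ 3/2 + 505.618ms (3/4)
3. 1516.854ms @ 9/4 + 505.618ms (3/4)
4. 2022.472ms @ 3 + 337.079ms (1/2)
5. 2359.551ms @ 7/2 + 337.079ms (1/2)
6. 2696.629ms @ 4 + 337.079ms (1/2)
7. 3033.708ms @ 9/2 + 1011.236ms (3/2)

note 7 onset = 9/2b = 3033.708ms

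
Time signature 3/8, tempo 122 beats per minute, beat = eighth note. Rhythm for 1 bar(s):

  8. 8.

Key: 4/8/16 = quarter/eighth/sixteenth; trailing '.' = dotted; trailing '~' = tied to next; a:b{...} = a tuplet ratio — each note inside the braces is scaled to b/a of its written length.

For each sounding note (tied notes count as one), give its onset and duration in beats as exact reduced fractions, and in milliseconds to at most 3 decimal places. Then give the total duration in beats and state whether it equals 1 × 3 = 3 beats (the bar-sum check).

1) 0.0ms=0b +737.705ms=3/2b
2) 737.705ms=3/2b +737.705ms=3/2b
Σ=3b of 3 (122bpm 3/8) — PASS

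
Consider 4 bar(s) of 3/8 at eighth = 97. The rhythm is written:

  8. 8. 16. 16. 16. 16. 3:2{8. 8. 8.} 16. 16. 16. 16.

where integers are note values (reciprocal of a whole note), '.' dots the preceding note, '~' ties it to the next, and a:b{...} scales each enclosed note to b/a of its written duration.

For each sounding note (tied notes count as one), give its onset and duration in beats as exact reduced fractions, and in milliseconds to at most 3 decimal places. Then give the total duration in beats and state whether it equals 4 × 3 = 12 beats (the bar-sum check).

1) 0.0ms=0b +927.835ms=3/2b
2) 927.835ms=3/2b +927.835ms=3/2b
3) 1855.67ms=3b +463.918ms=3/4b
4) 2319.588ms=15/4b +463.918ms=3/4b
5) 2783.505ms=9/2b +463.918ms=3/4b
6) 3247.423ms=21/4b +463.918ms=3/4b
7) 3711.34ms=6b +618.557ms=1b
8) 4329.897ms=7b +618.557ms=1b
9) 4948.454ms=8b +618.557ms=1b
10) 5567.01ms=9b +463.918ms=3/4b
11) 6030.928ms=39/4b +463.918ms=3/4b
12) 6494.845ms=21/2b +463.918ms=3/4b
13) 6958.763ms=45/4b +463.918ms=3/4b
Σ=12b of 12 (97bpm 3/8) — PASS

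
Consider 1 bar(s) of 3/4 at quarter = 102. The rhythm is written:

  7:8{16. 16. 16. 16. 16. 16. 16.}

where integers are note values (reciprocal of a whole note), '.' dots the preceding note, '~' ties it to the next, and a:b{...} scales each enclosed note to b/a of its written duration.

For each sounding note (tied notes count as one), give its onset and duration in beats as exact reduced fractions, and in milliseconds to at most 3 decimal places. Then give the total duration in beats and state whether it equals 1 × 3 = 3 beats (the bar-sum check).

1) 0.0ms=0b +252.101ms=3/7b
2) 252.101ms=3/7b +252.101ms=3/7b
3) 504.202ms=6/7b +252.101ms=3/7b
4) 756.303ms=9/7b +252.101ms=3/7b
5) 1008.403ms=12/7b +252.101ms=3/7b
6) 1260.504ms=15/7b +252.101ms=3/7b
7) 1512.605ms=18/7b +252.101ms=3/7b
Σ=3b of 3 (102bpm 3/4) — PASS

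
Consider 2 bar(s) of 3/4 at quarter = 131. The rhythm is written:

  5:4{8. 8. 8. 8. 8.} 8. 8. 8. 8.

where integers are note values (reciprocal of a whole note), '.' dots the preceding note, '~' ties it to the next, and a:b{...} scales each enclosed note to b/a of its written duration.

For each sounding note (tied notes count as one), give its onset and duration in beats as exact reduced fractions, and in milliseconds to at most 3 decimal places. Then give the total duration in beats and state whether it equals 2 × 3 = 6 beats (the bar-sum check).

1) 0.0ms=0b +274.809ms=3/5b
2) 274.809ms=3/5b +274.809ms=3/5b
3) 549.618ms=6/5b +274.809ms=3/5b
4) 824.427ms=9/5b +274.809ms=3/5b
5) 1099.237ms=12/5b +274.809ms=3/5b
6) 1374.046ms=3b +343.511ms=3/4b
7) 1717.557ms=15/4b +343.511ms=3/4b
8) 2061.069ms=9/2b +343.511ms=3/4b
9) 2404.58ms=21/4b +343.511ms=3/4b
Σ=6b of 6 (131bpm 3/4) — PASS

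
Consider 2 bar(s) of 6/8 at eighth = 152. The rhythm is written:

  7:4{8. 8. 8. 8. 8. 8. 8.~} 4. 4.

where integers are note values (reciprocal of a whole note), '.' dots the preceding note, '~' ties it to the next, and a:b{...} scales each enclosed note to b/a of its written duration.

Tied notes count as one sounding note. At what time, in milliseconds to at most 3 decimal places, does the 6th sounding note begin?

1. 0.0ms @ 0 + 338.346ms (6/7)
2. 338.346ms @ 6/7 + 338.346ms (6/7)
3. 676.692ms @ 12/7 + 338.346ms (6/7)
4. 1015.038ms @ 18/7 + 338.346ms (6/7)
5. 1353.383ms @ 24/7 + 338.346ms (6/7)
6. 1691.729ms @ 30/7 + 338.346ms (6/7)
7. 2030.075ms @ 36/7 + 1522.556ms (27/7)
8. 3552.632ms @ 9 + 1184.211ms (3)

note 6 onset = 30/7b = 1691.729ms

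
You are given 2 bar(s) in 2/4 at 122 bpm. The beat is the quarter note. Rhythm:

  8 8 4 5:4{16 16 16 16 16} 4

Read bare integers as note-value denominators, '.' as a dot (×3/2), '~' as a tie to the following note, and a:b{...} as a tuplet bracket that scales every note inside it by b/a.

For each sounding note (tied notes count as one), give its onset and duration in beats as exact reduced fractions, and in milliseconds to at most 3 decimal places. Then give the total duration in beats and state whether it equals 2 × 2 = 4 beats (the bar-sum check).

1) 0.0ms=0b +245.902ms=1/2b
2) 245.902ms=1/2b +245.902ms=1/2b
3) 491.803ms=1b +491.803ms=1b
4) 983.607ms=2b +98.361ms=1/5b
5) 1081.967ms=11/5b +98.361ms=1/5b
6) 1180.328ms=12/5b +98.361ms=1/5b
7) 1278.689ms=13/5b +98.361ms=1/5b
8) 1377.049ms=14/5b +98.361ms=1/5b
9) 1475.41ms=3b +491.803ms=1b
Σ=4b of 4 (122bpm 2/4) — PASS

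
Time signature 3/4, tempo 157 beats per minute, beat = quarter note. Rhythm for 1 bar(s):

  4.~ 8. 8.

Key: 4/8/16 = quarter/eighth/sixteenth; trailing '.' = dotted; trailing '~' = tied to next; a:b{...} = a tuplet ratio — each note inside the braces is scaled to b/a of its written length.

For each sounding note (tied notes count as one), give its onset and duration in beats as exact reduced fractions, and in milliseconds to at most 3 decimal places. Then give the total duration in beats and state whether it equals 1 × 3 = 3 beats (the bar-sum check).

1) 0.0ms=0b +859.873ms=9/4b
2) 859.873ms=9/4b +286.624ms=3/4b
Σ=3b of 3 (157bpm 3/4) — PASS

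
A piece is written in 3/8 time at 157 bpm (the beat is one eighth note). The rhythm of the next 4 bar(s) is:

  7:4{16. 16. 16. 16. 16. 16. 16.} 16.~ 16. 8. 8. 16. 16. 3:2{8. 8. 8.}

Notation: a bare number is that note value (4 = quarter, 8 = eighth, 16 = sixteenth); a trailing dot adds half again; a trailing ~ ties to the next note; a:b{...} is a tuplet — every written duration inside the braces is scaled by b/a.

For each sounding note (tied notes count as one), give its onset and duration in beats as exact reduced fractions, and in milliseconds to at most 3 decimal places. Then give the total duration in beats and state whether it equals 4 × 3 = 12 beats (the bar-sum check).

1) 0.0ms=0b +163.785ms=3/7b
2) 163.785ms=3/7b +163.785ms=3/7b
3) 327.571ms=6/7b +163.785ms=3/7b
4) 491.356ms=9/7b +163.785ms=3/7b
5) 655.141ms=12/7b +163.785ms=3/7b
6) 818.926ms=15/7b +163.785ms=3/7b
7) 982.712ms=18/7b +163.785ms=3/7b
8) 1146.497ms=3b +573.248ms=3/2b
9) 1719.745ms=9/2b +573.248ms=3/2b
10) 2292.994ms=6b +573.248ms=3/2b
11) 2866.242ms=15/2b +286.624ms=3/4b
12) 3152.866ms=33/4b +286.624ms=3/4b
13) 3439.49ms=9b +382.166ms=1b
14) 3821.656ms=10b +382.166ms=1b
15) 4203.822ms=11b +382.166ms=1b
Σ=12b of 12 (157bpm 3/8) — PASS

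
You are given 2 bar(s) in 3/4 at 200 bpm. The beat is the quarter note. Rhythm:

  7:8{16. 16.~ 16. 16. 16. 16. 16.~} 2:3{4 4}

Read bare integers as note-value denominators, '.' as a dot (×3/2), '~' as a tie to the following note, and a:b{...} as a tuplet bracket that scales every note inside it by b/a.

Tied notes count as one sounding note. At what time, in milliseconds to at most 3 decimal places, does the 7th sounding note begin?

1. 0.0ms @ 0 + 128.571ms (3/7)
2. 128.571ms @ 3/7 + 257.143ms (6/7)
3. 385.714ms @ 9/7 + 128.571ms (3/7)
4. 514.286ms @ 12/7 + 128.571ms (3/7)
5. 642.857ms @ 15/7 + 128.571ms (3/7)
6. 771.429ms @ 18/7 + 578.571ms (27/14)
7. 1350.0ms @ 9/2 + 450.0ms (3/2)

note 7 onset = 9/2b = 1350.0ms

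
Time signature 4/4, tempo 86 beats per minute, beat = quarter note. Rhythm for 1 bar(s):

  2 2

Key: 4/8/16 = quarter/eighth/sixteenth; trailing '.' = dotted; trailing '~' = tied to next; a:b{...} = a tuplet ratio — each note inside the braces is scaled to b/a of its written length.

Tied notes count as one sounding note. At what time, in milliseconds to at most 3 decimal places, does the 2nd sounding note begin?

note 2 onset = 2b = 1395.349ms

1. 0.0ms @ 0 + 1395.349ms (2)
2. 1395.349ms @ 2 + 1395.349ms (2)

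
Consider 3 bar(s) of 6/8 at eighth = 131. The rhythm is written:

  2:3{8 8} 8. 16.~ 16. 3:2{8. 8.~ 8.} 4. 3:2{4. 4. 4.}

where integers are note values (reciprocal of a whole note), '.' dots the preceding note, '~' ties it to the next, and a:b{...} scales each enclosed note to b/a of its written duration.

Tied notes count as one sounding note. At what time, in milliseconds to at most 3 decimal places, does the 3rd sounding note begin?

note 3 onset = 3b = 1374.046ms

1. 0.0ms @ 0 + 687.023ms (3/2)
2. 687.023ms @ 3/2 + 687.023ms (3/2)
3. 1374.046ms @ 3 + 687.023ms (3/2)
4. 2061.069ms @ 9/2 + 687.023ms (3/2)
5. 2748.092ms @ 6 + 458.015ms (1)
6. 3206.107ms @ 7 + 916.031ms (2)
7. 4122.137ms @ 9 + 1374.046ms (3)
8. 5496.183ms @ 12 + 916.031ms (2)
9. 6412.214ms @ 14 + 916.031ms (2)
10. 7328.244ms @ 16 + 916.031ms (2)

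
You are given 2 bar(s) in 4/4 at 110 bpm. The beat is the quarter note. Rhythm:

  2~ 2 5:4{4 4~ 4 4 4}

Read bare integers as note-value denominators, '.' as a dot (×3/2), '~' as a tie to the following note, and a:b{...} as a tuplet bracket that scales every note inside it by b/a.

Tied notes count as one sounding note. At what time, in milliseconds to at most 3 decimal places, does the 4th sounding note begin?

1. 0.0ms @ 0 + 2181.818ms (4)
2. 2181.818ms @ 4 + 436.364ms (4/5)
3. 2618.182ms @ 24/5 + 872.727ms (8/5)
4. 3490.909ms @ 32/5 + 436.364ms (4/5)
5. 3927.273ms @ 36/5 + 436.364ms (4/5)

note 4 onset = 32/5b = 3490.909ms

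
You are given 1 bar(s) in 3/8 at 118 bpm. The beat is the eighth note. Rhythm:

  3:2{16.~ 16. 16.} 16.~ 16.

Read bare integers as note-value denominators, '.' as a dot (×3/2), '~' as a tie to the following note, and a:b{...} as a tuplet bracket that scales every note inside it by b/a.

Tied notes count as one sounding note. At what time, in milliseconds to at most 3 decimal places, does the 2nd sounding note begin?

note 2 onset = 1b = 508.475ms

1. 0.0ms @ 0 + 508.475ms (1)
2. 508.475ms @ 1 + 254.237ms (1/2)
3. 762.712ms @ 3/2 + 762.712ms (3/2)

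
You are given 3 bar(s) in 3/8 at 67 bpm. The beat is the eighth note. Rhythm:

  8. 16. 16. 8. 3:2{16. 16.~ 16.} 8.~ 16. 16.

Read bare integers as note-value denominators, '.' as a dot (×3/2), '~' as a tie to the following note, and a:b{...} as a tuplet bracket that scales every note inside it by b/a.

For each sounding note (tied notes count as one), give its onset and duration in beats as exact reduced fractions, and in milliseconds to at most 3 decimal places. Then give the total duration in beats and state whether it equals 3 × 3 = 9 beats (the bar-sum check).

1) 0.0ms=0b +1343.284ms=3/2b
2) 1343.284ms=3/2b +671.642ms=3/4b
3) 2014.925ms=9/4b +671.642ms=3/4b
4) 2686.567ms=3b +1343.284ms=3/2b
5) 4029.851ms=9/2b +447.761ms=1/2b
6) 4477.612ms=5b +895.522ms=1b
7) 5373.134ms=6b +2014.925ms=9/4b
8) 7388.06ms=33/4b +671.642ms=3/4b
Σ=9b of 9 (67bpm 3/8) — PASS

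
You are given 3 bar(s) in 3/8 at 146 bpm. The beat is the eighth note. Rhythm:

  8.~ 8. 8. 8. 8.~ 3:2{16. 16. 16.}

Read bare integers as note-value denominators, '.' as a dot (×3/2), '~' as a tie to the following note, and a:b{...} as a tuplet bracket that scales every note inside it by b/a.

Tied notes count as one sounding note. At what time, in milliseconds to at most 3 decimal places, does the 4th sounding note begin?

note 4 onset = 6b = 2465.753ms

1. 0.0ms @ 0 + 1232.877ms (3)
2. 1232.877ms @ 3 + 616.438ms (3/2)
3. 1849.315ms @ 9/2 + 616.438ms (3/2)
4. 2465.753ms @ 6 + 821.918ms (2)
5. 3287.671ms @ 8 + 205.479ms (1/2)
6. 3493.151ms @ 17/2 + 205.479ms (1/2)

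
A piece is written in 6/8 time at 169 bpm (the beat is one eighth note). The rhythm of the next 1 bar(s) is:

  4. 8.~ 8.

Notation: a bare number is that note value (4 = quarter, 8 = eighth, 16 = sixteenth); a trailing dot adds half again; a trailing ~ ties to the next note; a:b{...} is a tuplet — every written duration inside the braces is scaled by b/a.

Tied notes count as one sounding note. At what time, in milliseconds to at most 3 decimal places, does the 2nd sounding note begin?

1. 0.0ms @ 0 + 1065.089ms (3)
2. 1065.089ms @ 3 + 1065.089ms (3)

note 2 onset = 3b = 1065.089ms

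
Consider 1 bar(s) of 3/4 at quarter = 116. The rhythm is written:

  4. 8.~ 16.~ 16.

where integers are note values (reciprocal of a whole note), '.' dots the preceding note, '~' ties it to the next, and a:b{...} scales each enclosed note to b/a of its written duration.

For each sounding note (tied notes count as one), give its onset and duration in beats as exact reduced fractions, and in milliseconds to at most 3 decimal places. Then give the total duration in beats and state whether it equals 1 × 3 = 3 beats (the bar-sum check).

1) 0.0ms=0b +775.862ms=3/2b
2) 775.862ms=3/2b +775.862ms=3/2b
Σ=3b of 3 (116bpm 3/4) — PASS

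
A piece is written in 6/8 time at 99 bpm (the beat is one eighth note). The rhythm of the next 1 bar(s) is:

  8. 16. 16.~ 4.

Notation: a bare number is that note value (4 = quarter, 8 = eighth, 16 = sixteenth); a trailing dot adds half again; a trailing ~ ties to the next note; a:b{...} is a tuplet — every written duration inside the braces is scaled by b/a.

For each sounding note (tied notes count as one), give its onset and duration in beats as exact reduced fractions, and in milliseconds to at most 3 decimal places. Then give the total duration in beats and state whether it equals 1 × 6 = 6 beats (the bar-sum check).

1) 0.0ms=0b +909.091ms=3/2b
2) 909.091ms=3/2b +454.545ms=3/4b
3) 1363.636ms=9/4b +2272.727ms=15/4b
Σ=6b of 6 (99bpm 6/8) — PASS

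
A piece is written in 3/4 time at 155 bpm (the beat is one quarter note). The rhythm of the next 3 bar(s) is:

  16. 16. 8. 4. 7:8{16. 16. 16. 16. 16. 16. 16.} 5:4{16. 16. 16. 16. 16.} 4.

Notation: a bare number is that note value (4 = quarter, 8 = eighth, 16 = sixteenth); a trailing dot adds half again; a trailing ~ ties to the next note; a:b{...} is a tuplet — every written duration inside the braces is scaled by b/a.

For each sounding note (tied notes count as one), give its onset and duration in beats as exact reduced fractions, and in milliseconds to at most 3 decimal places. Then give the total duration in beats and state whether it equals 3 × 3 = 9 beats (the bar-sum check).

1) 0.0ms=0b +145.161ms=3/8b
2) 145.161ms=3/8b +145.161ms=3/8b
3) 290.323ms=3/4b +290.323ms=3/4b
4) 580.645ms=3/2b +580.645ms=3/2b
5) 1161.29ms=3b +165.899ms=3/7b
6) 1327.189ms=24/7b +165.899ms=3/7b
7) 1493.088ms=27/7b +165.899ms=3/7b
8) 1658.986ms=30/7b +165.899ms=3/7b
9) 1824.885ms=33/7b +165.899ms=3/7b
10) 1990.783ms=36/7b +165.899ms=3/7b
11) 2156.682ms=39/7b +165.899ms=3/7b
12) 2322.581ms=6b +116.129ms=3/10b
13) 2438.71ms=63/10b +116.129ms=3/10b
14) 2554.839ms=33/5b +116.129ms=3/10b
15) 2670.968ms=69/10b +116.129ms=3/10b
16) 2787.097ms=36/5b +116.129ms=3/10b
17) 2903.226ms=15/2b +580.645ms=3/2b
Σ=9b of 9 (155bpm 3/4) — PASS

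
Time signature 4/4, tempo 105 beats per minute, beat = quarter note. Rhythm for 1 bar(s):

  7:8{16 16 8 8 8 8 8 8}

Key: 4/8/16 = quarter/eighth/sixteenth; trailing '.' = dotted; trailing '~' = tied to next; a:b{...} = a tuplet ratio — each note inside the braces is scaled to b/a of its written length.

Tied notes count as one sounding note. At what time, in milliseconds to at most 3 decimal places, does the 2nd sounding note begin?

note 2 onset = 2/7b = 163.265ms

1. 0.0ms @ 0 + 163.265ms (2/7)
2. 163.265ms @ 2/7 + 163.265ms (2/7)
3. 326.531ms @ 4/7 + 326.531ms (4/7)
4. 653.061ms @ 8/7 + 326.531ms (4/7)
5. 979.592ms @ 12/7 + 326.531ms (4/7)
6. 1306.122ms @ 16/7 + 326.531ms (4/7)
7. 1632.653ms @ 20/7 + 326.531ms (4/7)
8. 1959.184ms @ 24/7 + 326.531ms (4/7)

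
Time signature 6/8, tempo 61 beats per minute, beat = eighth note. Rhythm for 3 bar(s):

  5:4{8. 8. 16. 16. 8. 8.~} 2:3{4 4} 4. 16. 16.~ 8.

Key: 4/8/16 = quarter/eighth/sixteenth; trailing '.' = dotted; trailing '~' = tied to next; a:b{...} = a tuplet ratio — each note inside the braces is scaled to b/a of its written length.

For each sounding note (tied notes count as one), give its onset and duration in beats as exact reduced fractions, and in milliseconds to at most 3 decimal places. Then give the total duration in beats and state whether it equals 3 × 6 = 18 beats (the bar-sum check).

1) 0.0ms=0b +1180.328ms=6/5b
2) 1180.328ms=6/5b +1180.328ms=6/5b
3) 2360.656ms=12/5b +590.164ms=3/5b
4) 2950.82ms=3b +590.164ms=3/5b
5) 3540.984ms=18/5b +1180.328ms=6/5b
6) 4721.311ms=24/5b +4131.148ms=21/5b
7) 8852.459ms=9b +2950.82ms=3b
8) 11803.279ms=12b +2950.82ms=3b
9) 14754.098ms=15b +737.705ms=3/4b
10) 15491.803ms=63/4b +2213.115ms=9/4b
Σ=18b of 18 (61bpm 6/8) — PASS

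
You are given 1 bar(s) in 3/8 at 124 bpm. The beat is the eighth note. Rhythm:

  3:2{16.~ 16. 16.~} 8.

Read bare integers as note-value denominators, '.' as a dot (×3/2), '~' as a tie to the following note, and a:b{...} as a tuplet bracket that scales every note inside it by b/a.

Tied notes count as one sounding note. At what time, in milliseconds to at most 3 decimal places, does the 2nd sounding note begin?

note 2 onset = 1b = 483.871ms

1. 0.0ms @ 0 + 483.871ms (1)
2. 483.871ms @ 1 + 967.742ms (2)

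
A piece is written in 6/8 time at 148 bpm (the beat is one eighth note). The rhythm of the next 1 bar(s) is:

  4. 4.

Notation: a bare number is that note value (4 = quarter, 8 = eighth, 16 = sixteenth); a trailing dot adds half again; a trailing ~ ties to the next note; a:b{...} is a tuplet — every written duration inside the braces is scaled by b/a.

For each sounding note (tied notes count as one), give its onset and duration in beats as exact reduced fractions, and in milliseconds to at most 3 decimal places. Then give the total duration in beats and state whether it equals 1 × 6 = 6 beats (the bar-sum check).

1) 0.0ms=0b +1216.216ms=3b
2) 1216.216ms=3b +1216.216ms=3b
Σ=6b of 6 (148bpm 6/8) — PASS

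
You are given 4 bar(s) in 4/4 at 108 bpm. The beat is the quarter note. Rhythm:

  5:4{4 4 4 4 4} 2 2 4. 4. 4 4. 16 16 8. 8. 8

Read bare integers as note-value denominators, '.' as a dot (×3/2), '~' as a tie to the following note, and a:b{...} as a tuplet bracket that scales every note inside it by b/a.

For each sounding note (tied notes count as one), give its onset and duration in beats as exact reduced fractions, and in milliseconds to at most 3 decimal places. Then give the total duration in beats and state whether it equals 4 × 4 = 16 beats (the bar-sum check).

1) 0.0ms=0b +444.444ms=4/5b
2) 444.444ms=4/5b +444.444ms=4/5b
3) 888.889ms=8/5b +444.444ms=4/5b
4) 1333.333ms=12/5b +444.444ms=4/5b
5) 1777.778ms=16/5b +444.444ms=4/5b
6) 2222.222ms=4b +1111.111ms=2b
7) 3333.333ms=6b +1111.111ms=2b
8) 4444.444ms=8b +833.333ms=3/2b
9) 5277.778ms=19/2b +833.333ms=3/2b
10) 6111.111ms=11b +555.556ms=1b
11) 6666.667ms=12b +833.333ms=3/2b
12) 7500.0ms=27/2b +138.889ms=1/4b
13) 7638.889ms=55/4b +138.889ms=1/4b
14) 7777.778ms=14b +416.667ms=3/4b
15) 8194.444ms=59/4b +416.667ms=3/4b
16) 8611.111ms=31/2b +277.778ms=1/2b
Σ=16b of 16 (108bpm 4/4) — PASS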